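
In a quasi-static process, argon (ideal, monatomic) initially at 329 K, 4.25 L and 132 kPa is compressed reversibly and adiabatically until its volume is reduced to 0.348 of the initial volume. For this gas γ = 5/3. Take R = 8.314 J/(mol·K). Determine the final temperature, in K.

665 K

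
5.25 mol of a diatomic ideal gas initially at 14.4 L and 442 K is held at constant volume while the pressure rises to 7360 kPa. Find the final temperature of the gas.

2430 K

P₁ = nRT₁/V₁ = 5.25×8.314×442/14.4 = 1340 kPa.
Isochoric: V stays 14.4 L; P/T = const ⇒ T₂ = 2430 K, P₂ = 7360 kPa.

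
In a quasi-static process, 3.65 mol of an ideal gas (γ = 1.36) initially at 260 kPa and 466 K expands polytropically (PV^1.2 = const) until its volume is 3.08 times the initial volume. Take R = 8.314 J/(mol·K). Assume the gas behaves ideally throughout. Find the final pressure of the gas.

67.4 kPa

V₁ = nRT₁/P₁ = 3.65×8.314×466/260 = 54.4 L.
Polytropic n=1.2: T₂ = T₁(V₁/V₂)^(n−1) = 466×(0.325)^0.20 = 372 K; P₂ = P₁(V₁/V₂)^n = 67.4 kPa.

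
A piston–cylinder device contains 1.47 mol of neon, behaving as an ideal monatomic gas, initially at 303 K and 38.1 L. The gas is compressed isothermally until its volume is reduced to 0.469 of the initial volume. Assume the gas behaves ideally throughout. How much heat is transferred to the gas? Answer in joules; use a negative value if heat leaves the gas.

P₁ = nRT₁/V₁ = 1.47×8.314×303/38.1 = 97.2 kPa.
Isothermal: T stays 303 K; PV = const ⇒ V₂ = 17.9 L, P₂ = 207 kPa.
ΔU = 0 (ideal gas, T constant).
W = nRT ln(V₂/V₁) = 1.47×8.314×303×ln(0.469) = -2800 J.
Q = ΔU + W = -2800 J.

-2800 J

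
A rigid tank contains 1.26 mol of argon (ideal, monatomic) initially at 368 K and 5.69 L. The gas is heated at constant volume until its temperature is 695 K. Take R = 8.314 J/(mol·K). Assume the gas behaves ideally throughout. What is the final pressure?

P₁ = nRT₁/V₁ = 1.26×8.314×368/5.69 = 678 kPa.
Isochoric: V stays 5.69 L; P/T = const ⇒ T₂ = 695 K, P₂ = 1280 kPa.

1280 kPa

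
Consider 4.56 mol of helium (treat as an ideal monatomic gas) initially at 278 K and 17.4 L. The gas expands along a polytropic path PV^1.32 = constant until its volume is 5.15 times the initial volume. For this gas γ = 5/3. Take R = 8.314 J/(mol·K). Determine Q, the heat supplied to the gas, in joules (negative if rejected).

6990 J

P₁ = nRT₁/V₁ = 4.56×8.314×278/17.4 = 606 kPa.
Polytropic n=1.32: T₂ = T₁(V₁/V₂)^(n−1) = 278×(0.194)^0.32 = 165 K; P₂ = P₁(V₁/V₂)^n = 69.6 kPa.
W = (P₁V₁−P₂V₂)/(n−1) = (606×17.4−69.6×89.6)/0.32 = 13400 J.
ΔU = nCvΔT = 4.56×12.5×(165−278) = -6450 J.
Q = ΔU + W = 6990 J.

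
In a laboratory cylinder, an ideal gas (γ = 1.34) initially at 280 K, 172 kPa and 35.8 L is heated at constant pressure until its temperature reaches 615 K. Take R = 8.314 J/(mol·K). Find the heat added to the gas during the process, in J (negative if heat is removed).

n = P₁V₁/(RT₁) = 172×35.8/(8.314×280) = 2.65 mol.
Isobaric: P stays 172 kPa; V/T = const ⇒ T₂ = 615 K, V₂ = 78.6 L.
W = PΔV = 172×(78.6−35.8) kPa·L = 7370 J.
ΔU = nCvΔT = 2.65×24.5×(615−280) = 21700 J.
Q = ΔU + W = nCpΔT = 29000 J.

29000 J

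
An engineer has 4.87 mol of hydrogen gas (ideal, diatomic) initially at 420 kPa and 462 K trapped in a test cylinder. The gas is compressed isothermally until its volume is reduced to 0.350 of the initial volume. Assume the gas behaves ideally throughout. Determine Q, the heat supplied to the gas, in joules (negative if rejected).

-19600 J

V₁ = nRT₁/P₁ = 4.87×8.314×462/420 = 44.5 L.
Isothermal: T stays 462 K; PV = const ⇒ V₂ = 15.6 L, P₂ = 1200 kPa.
ΔU = 0 (ideal gas, T constant).
W = nRT ln(V₂/V₁) = 4.87×8.314×462×ln(0.350) = -19600 J.
Q = ΔU + W = -19600 J.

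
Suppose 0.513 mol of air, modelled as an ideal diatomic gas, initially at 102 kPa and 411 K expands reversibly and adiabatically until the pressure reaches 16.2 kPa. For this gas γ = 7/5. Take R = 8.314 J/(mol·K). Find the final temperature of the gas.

V₁ = nRT₁/P₁ = 0.513×8.314×411/102 = 17.2 L.
Adiabatic: T₂/T₁ = (P₂/P₁)^((γ−1)/γ) ⇒ T₂ = 411×(0.159)^0.286 = 243 K; V₂ = 64.0 L.

243 K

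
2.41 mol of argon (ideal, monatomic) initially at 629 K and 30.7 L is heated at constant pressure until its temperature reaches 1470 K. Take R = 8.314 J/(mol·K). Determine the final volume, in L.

71.7 L

P₁ = nRT₁/V₁ = 2.41×8.314×629/30.7 = 411 kPa.
Isobaric: P stays 411 kPa; V/T = const ⇒ T₂ = 1470 K, V₂ = 71.7 L.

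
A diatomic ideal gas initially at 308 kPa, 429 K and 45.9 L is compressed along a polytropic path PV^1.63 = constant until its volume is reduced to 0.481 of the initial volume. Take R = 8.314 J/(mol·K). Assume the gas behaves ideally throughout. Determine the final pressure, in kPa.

1020 kPa

Polytropic n=1.63: T₂ = T₁(V₁/V₂)^(n−1) = 429×(2.08)^0.63 = 680 K; P₂ = P₁(V₁/V₂)^n = 1020 kPa.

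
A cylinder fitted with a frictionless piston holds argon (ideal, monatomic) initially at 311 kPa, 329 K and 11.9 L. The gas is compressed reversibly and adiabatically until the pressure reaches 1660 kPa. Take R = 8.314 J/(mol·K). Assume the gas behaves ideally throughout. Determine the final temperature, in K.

643 K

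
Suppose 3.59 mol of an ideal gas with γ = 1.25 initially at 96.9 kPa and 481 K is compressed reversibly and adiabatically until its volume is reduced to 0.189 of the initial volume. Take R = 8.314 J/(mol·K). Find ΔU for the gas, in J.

V₁ = nRT₁/P₁ = 3.59×8.314×481/96.9 = 148 L.
Adiabatic: TV^(γ−1) = const ⇒ T₂ = 481×(5.29)^0.250 = 730 K; PV^γ = const ⇒ P₂ = 778 kPa.
For an ideal gas ΔU = nCvΔT with Cv = R/(γ−1) = 33.3 J/(mol·K).
ΔU = 3.59×33.3×(730−481) = 29700 J.

29700 J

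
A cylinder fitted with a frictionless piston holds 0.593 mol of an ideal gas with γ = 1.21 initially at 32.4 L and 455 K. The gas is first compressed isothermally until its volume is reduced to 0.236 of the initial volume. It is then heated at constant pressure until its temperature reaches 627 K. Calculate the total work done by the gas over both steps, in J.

-2390 J

P₁ = nRT₁/V₁ = 0.593×8.314×455/32.4 = 69.2 kPa.
Step 1 — Isothermal: T stays 455 K; PV = const ⇒ V₂ = 7.65 L, P₂ = 293 kPa.
ΔU = 0 (ideal gas, T constant).
W = nRT ln(V₂/V₁) = 0.593×8.314×455×ln(0.236) = -3240 J.
Q = ΔU + W = -3240 J.
State after step 1: P = 293 kPa, V = 7.65 L, T = 455 K.
Step 2 — Isobaric: P stays 293 kPa; V/T = const ⇒ T₂ = 627 K, V₂ = 10.5 L.
W = PΔV = 293×(10.5−7.65) kPa·L = 848 J.
ΔU = nCvΔT = 0.593×39.6×(627−455) = 4040 J.
Q = ΔU + W = nCpΔT = 4890 J.
Net over both steps: W = -2390 J, Q = 1650 J, ΔU = 4040 J.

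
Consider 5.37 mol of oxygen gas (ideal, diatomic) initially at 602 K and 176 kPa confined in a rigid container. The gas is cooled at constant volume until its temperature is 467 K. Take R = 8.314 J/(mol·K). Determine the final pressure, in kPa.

137 kPa

V₁ = nRT₁/P₁ = 5.37×8.314×602/176 = 153 L.
Isochoric: V stays 153 L; P/T = const ⇒ T₂ = 467 K, P₂ = 137 kPa.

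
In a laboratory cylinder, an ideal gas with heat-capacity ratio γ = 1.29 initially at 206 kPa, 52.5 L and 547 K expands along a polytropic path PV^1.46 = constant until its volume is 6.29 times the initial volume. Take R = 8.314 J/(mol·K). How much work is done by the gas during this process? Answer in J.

n = P₁V₁/(RT₁) = 206×52.5/(8.314×547) = 2.38 mol.
Polytropic n=1.46: T₂ = T₁(V₁/V₂)^(n−1) = 547×(0.159)^0.46 = 235 K; P₂ = P₁(V₁/V₂)^n = 14.1 kPa.
W = (P₁V₁−P₂V₂)/(n−1) = (206×52.5−14.1×330)/0.46 = 13400 J.

13400 J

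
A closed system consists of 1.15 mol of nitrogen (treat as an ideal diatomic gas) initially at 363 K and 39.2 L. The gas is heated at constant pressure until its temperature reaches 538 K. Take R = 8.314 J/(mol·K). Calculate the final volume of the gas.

58.1 L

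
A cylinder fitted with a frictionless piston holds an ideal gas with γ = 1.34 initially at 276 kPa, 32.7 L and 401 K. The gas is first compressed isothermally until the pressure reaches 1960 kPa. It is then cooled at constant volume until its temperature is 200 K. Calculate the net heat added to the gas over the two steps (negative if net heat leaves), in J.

n = P₁V₁/(RT₁) = 276×32.7/(8.314×401) = 2.71 mol.
Step 1 — Isothermal: T stays 401 K; PV = const ⇒ V₂ = 4.60 L, P₂ = 1960 kPa.
ΔU = 0 (ideal gas, T constant).
W = nRT ln(V₂/V₁) = 2.71×8.314×401×ln(0.141) = -17700 J.
Q = ΔU + W = -17700 J.
State after step 1: P = 1960 kPa, V = 4.60 L, T = 401 K.
Step 2 — Isochoric: V stays 4.60 L; P/T = const ⇒ T₂ = 200 K, P₂ = 978 kPa.
W = 0 (no volume change).
ΔU = nCvΔT = 2.71×24.5×(200−401) = -13300 J.
Q = ΔU = -13300 J.
Net over both steps: W = -17700 J, Q = -31000 J, ΔU = -13300 J.

-31000 J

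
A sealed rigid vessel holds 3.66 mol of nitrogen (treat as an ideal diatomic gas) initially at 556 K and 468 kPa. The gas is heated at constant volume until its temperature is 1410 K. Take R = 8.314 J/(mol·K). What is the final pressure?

1190 kPa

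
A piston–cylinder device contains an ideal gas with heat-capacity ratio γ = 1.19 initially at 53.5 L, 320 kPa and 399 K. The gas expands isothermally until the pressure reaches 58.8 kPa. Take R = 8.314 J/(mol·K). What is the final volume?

291 L

Isothermal: T stays 399 K; PV = const ⇒ V₂ = 291 L, P₂ = 58.8 kPa.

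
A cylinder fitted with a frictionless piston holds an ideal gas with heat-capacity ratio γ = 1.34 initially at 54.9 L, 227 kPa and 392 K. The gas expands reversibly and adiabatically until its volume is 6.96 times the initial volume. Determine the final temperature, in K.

Adiabatic: TV^(γ−1) = const ⇒ T₂ = 392×(0.144)^0.340 = 203 K; PV^γ = const ⇒ P₂ = 16.9 kPa.

203 K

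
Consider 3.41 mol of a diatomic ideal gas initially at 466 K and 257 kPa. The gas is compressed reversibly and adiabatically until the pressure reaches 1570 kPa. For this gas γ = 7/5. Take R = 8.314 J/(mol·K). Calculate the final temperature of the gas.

782 K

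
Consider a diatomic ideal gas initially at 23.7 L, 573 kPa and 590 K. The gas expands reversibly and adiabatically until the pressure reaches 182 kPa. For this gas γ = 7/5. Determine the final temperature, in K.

425 K

Adiabatic: T₂/T₁ = (P₂/P₁)^((γ−1)/γ) ⇒ T₂ = 590×(0.318)^0.286 = 425 K; V₂ = 53.8 L.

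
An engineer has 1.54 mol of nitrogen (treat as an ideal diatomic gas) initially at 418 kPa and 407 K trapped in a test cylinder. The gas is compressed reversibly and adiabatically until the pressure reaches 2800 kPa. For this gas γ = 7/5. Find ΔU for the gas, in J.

9400 J

V₁ = nRT₁/P₁ = 1.54×8.314×407/418 = 12.5 L.
Adiabatic: T₂/T₁ = (P₂/P₁)^((γ−1)/γ) ⇒ T₂ = 407×(6.70)^0.286 = 701 K; V₂ = 3.20 L.
For an ideal gas ΔU = nCvΔT with Cv = (5/2)R = 20.8 J/(mol·K).
ΔU = 1.54×20.8×(701−407) = 9400 J.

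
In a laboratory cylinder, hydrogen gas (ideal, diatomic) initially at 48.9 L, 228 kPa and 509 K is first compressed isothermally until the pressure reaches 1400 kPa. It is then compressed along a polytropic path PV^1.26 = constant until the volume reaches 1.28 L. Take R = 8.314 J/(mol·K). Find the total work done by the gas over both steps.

-46300 J

n = P₁V₁/(RT₁) = 228×48.9/(8.314×509) = 2.63 mol.
Step 1 — Isothermal: T stays 509 K; PV = const ⇒ V₂ = 7.96 L, P₂ = 1400 kPa.
ΔU = 0 (ideal gas, T constant).
W = nRT ln(V₂/V₁) = 2.63×8.314×509×ln(0.163) = -20200 J.
Q = ΔU + W = -20200 J.
State after step 1: P = 1400 kPa, V = 7.96 L, T = 509 K.
Step 2 — Polytropic n=1.26: T₂ = T₁(V₁/V₂)^(n−1) = 509×(6.22)^0.26 = 819 K; P₂ = P₁(V₁/V₂)^n = 14000 kPa.
W = (P₁V₁−P₂V₂)/(n−1) = (1400×7.96−14000×1.28)/0.26 = -26100 J.
ΔU = nCvΔT = 2.63×20.8×(819−509) = 17000 J.
Q = ΔU + W = -9130 J.
Net over both steps: W = -46300 J, Q = -29400 J, ΔU = 17000 J.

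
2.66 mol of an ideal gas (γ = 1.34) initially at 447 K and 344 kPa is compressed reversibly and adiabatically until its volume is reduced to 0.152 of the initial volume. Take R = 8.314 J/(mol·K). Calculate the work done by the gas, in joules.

V₁ = nRT₁/P₁ = 2.66×8.314×447/344 = 28.7 L.
Adiabatic: TV^(γ−1) = const ⇒ T₂ = 447×(6.58)^0.340 = 848 K; PV^γ = const ⇒ P₂ = 4290 kPa.
ΔU = nCvΔT = 2.66×24.5×(848−447) = 26100 J.
Q = 0 for an adiabatic process, so W = −ΔU = -26100 J.

-26100 J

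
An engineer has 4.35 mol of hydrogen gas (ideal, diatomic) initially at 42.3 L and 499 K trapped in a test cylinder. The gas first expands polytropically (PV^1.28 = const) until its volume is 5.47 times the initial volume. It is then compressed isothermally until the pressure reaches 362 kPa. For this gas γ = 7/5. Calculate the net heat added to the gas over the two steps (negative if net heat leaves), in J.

P₁ = nRT₁/V₁ = 4.35×8.314×499/42.3 = 427 kPa.
Step 1 — Polytropic n=1.28: T₂ = T₁(V₁/V₂)^(n−1) = 499×(0.183)^0.28 = 310 K; P₂ = P₁(V₁/V₂)^n = 48.5 kPa.
W = (P₁V₁−P₂V₂)/(n−1) = (427×42.3−48.5×231)/0.28 = 24400 J.
ΔU = nCvΔT = 4.35×20.8×(310−499) = -17100 J.
Q = ΔU + W = 7320 J.
State after step 1: P = 48.5 kPa, V = 231 L, T = 310 K.
Step 2 — Isothermal: T stays 310 K; PV = const ⇒ V₂ = 31.0 L, P₂ = 362 kPa.
ΔU = 0 (ideal gas, T constant).
W = nRT ln(V₂/V₁) = 4.35×8.314×310×ln(0.134) = -22500 J.
Q = ΔU + W = -22500 J.
Net over both steps: W = 1850 J, Q = -15200 J, ΔU = -17100 J.

-15200 J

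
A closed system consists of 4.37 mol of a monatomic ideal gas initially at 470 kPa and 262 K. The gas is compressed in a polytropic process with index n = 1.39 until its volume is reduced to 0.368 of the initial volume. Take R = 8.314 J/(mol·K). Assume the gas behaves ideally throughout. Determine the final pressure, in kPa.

1890 kPa

V₁ = nRT₁/P₁ = 4.37×8.314×262/470 = 20.3 L.
Polytropic n=1.39: T₂ = T₁(V₁/V₂)^(n−1) = 262×(2.72)^0.39 = 387 K; P₂ = P₁(V₁/V₂)^n = 1890 kPa.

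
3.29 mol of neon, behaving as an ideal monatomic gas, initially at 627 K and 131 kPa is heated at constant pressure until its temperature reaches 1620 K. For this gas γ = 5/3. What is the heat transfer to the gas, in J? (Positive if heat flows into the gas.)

67900 J

V₁ = nRT₁/P₁ = 3.29×8.314×627/131 = 131 L.
Isobaric: P stays 131 kPa; V/T = const ⇒ T₂ = 1620 K, V₂ = 338 L.
W = PΔV = 131×(338−131) kPa·L = 27200 J.
ΔU = nCvΔT = 3.29×12.5×(1620−627) = 40700 J.
Q = ΔU + W = nCpΔT = 67900 J.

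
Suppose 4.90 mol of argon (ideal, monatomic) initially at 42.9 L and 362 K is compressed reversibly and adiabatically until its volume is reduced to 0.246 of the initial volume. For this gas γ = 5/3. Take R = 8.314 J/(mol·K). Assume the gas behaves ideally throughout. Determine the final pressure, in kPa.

3560 kPa

P₁ = nRT₁/V₁ = 4.90×8.314×362/42.9 = 344 kPa.
Adiabatic: TV^(γ−1) = const ⇒ T₂ = 362×(4.07)^0.667 = 922 K; PV^γ = const ⇒ P₂ = 3560 kPa.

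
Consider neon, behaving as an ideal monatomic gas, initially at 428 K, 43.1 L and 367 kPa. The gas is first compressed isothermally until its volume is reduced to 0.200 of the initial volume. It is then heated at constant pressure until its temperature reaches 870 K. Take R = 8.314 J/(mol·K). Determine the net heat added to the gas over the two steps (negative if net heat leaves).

15400 J

n = P₁V₁/(RT₁) = 367×43.1/(8.314×428) = 4.45 mol.
Step 1 — Isothermal: T stays 428 K; PV = const ⇒ V₂ = 8.62 L, P₂ = 1840 kPa.
ΔU = 0 (ideal gas, T constant).
W = nRT ln(V₂/V₁) = 4.45×8.314×428×ln(0.200) = -25500 J.
Q = ΔU + W = -25500 J.
State after step 1: P = 1840 kPa, V = 8.62 L, T = 428 K.
Step 2 — Isobaric: P stays 1840 kPa; V/T = const ⇒ T₂ = 870 K, V₂ = 17.5 L.
W = PΔV = 1840×(17.5−8.62) kPa·L = 16300 J.
ΔU = nCvΔT = 4.45×12.5×(870−428) = 24500 J.
Q = ΔU + W = nCpΔT = 40800 J.
Net over both steps: W = -9120 J, Q = 15400 J, ΔU = 24500 J.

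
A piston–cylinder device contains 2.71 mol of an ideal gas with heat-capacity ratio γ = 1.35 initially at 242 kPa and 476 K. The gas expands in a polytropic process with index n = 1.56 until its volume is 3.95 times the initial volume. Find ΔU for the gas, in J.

-16400 J

V₁ = nRT₁/P₁ = 2.71×8.314×476/242 = 44.3 L.
Polytropic n=1.56: T₂ = T₁(V₁/V₂)^(n−1) = 476×(0.253)^0.56 = 221 K; P₂ = P₁(V₁/V₂)^n = 28.4 kPa.
For an ideal gas ΔU = nCvΔT with Cv = R/(γ−1) = 23.8 J/(mol·K).
ΔU = 2.71×23.8×(221−476) = -16400 J.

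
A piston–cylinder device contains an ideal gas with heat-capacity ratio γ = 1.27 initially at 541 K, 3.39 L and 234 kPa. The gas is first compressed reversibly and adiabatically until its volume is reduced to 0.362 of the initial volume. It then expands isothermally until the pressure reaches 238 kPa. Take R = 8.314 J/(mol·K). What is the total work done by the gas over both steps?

402 J

n = P₁V₁/(RT₁) = 234×3.39/(8.314×541) = 0.176 mol.
Step 1 — Adiabatic: TV^(γ−1) = const ⇒ T₂ = 541×(2.76)^0.270 = 712 K; PV^γ = const ⇒ P₂ = 850 kPa.
ΔU = nCvΔT = 0.176×30.8×(712−541) = 927 J.
Q = 0 for an adiabatic process, so W = −ΔU = -927 J.
State after step 1: P = 850 kPa, V = 1.23 L, T = 712 K.
Step 2 — Isothermal: T stays 712 K; PV = const ⇒ V₂ = 4.39 L, P₂ = 238 kPa.
ΔU = 0 (ideal gas, T constant).
W = nRT ln(V₂/V₁) = 0.176×8.314×712×ln(3.57) = 1330 J.
Q = ΔU + W = 1330 J.
Net over both steps: W = 402 J, Q = 1330 J, ΔU = 927 J.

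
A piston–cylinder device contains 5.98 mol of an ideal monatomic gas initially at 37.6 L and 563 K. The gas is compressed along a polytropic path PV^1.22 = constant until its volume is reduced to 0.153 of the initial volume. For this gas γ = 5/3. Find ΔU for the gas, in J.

P₁ = nRT₁/V₁ = 5.98×8.314×563/37.6 = 744 kPa.
Polytropic n=1.22: T₂ = T₁(V₁/V₂)^(n−1) = 563×(6.54)^0.22 = 851 K; P₂ = P₁(V₁/V₂)^n = 7350 kPa.
For an ideal gas ΔU = nCvΔT with Cv = (3/2)R = 12.5 J/(mol·K).
ΔU = 5.98×12.5×(851−563) = 21500 J.

21500 J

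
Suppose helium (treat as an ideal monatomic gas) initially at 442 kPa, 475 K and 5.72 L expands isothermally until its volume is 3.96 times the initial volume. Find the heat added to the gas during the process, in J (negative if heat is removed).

n = P₁V₁/(RT₁) = 442×5.72/(8.314×475) = 0.640 mol.
Isothermal: T stays 475 K; PV = const ⇒ V₂ = 22.7 L, P₂ = 112 kPa.
ΔU = 0 (ideal gas, T constant).
W = nRT ln(V₂/V₁) = 0.640×8.314×475×ln(3.96) = 3480 J.
Q = ΔU + W = 3480 J.

3480 J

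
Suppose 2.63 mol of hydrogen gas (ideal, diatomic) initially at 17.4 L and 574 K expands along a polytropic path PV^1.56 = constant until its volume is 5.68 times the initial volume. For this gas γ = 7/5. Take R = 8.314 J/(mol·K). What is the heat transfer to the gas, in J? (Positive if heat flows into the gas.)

P₁ = nRT₁/V₁ = 2.63×8.314×574/17.4 = 721 kPa.
Polytropic n=1.56: T₂ = T₁(V₁/V₂)^(n−1) = 574×(0.176)^0.56 = 217 K; P₂ = P₁(V₁/V₂)^n = 48.0 kPa.
W = (P₁V₁−P₂V₂)/(n−1) = (721×17.4−48.0×98.8)/0.56 = 13900 J.
ΔU = nCvΔT = 2.63×20.8×(217−574) = -19500 J.
Q = ΔU + W = -5580 J.

-5580 J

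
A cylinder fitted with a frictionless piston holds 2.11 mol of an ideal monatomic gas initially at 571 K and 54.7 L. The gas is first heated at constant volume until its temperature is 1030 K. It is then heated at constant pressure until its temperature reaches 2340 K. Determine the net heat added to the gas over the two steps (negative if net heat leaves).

69500 J

P₁ = nRT₁/V₁ = 2.11×8.314×571/54.7 = 183 kPa.
Step 1 — Isochoric: V stays 54.7 L; P/T = const ⇒ T₂ = 1030 K, P₂ = 330 kPa.
W = 0 (no volume change).
ΔU = nCvΔT = 2.11×12.5×(1030−571) = 12100 J.
Q = ΔU = 12100 J.
State after step 1: P = 330 kPa, V = 54.7 L, T = 1030 K.
Step 2 — Isobaric: P stays 330 kPa; V/T = const ⇒ T₂ = 2340 K, V₂ = 124 L.
W = PΔV = 330×(124−54.7) kPa·L = 23000 J.
ΔU = nCvΔT = 2.11×12.5×(2340−1030) = 34500 J.
Q = ΔU + W = nCpΔT = 57500 J.
Net over both steps: W = 23000 J, Q = 69500 J, ΔU = 46500 J.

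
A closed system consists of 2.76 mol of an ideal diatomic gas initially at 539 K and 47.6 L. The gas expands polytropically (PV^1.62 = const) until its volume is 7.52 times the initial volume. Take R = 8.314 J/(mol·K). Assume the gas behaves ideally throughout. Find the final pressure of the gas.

9.89 kPa

P₁ = nRT₁/V₁ = 2.76×8.314×539/47.6 = 260 kPa.
Polytropic n=1.62: T₂ = T₁(V₁/V₂)^(n−1) = 539×(0.133)^0.62 = 154 K; P₂ = P₁(V₁/V₂)^n = 9.89 kPa.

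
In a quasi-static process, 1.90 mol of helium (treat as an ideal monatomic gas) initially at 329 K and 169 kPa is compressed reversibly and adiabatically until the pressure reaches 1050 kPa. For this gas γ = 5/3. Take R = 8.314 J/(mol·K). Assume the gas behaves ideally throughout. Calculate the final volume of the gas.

V₁ = nRT₁/P₁ = 1.90×8.314×329/169 = 30.8 L.
Adiabatic: T₂/T₁ = (P₂/P₁)^((γ−1)/γ) ⇒ T₂ = 329×(6.21)^0.400 = 683 K; V₂ = 10.3 L.

10.3 L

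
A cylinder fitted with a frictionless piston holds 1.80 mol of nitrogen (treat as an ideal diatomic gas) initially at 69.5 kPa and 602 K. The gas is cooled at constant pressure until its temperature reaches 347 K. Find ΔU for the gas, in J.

V₁ = nRT₁/P₁ = 1.80×8.314×602/69.5 = 130 L.
Isobaric: P stays 69.5 kPa; V/T = const ⇒ T₂ = 347 K, V₂ = 74.7 L.
For an ideal gas ΔU = nCvΔT with Cv = (5/2)R = 20.8 J/(mol·K).
ΔU = 1.80×20.8×(347−602) = -9540 J.

-9540 J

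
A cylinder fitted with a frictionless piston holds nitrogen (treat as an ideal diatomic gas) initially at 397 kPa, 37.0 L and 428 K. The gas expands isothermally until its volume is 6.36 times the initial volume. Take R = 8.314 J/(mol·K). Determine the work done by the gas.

27200 J

n = P₁V₁/(RT₁) = 397×37.0/(8.314×428) = 4.13 mol.
Isothermal: T stays 428 K; PV = const ⇒ V₂ = 235 L, P₂ = 62.4 kPa.
W = nRT ln(V₂/V₁) = 4.13×8.314×428×ln(6.36) = 27200 J.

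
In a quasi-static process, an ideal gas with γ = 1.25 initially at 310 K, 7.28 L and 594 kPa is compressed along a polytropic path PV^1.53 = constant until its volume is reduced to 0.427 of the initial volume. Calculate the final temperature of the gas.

Polytropic n=1.53: T₂ = T₁(V₁/V₂)^(n−1) = 310×(2.34)^0.53 = 487 K; P₂ = P₁(V₁/V₂)^n = 2180 kPa.

487 K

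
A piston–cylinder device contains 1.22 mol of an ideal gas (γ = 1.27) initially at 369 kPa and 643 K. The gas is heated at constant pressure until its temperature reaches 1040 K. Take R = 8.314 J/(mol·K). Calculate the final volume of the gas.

28.6 L

V₁ = nRT₁/P₁ = 1.22×8.314×643/369 = 17.7 L.
Isobaric: P stays 369 kPa; V/T = const ⇒ T₂ = 1040 K, V₂ = 28.6 L.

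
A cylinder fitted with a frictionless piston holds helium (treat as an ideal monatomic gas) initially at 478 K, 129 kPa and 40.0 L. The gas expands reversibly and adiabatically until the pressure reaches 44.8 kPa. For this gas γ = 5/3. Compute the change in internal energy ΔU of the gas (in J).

-2670 J

n = P₁V₁/(RT₁) = 129×40.0/(8.314×478) = 1.30 mol.
Adiabatic: T₂/T₁ = (P₂/P₁)^((γ−1)/γ) ⇒ T₂ = 478×(0.347)^0.400 = 313 K; V₂ = 75.4 L.
For an ideal gas ΔU = nCvΔT with Cv = (3/2)R = 12.5 J/(mol·K).
ΔU = 1.30×12.5×(313−478) = -2670 J.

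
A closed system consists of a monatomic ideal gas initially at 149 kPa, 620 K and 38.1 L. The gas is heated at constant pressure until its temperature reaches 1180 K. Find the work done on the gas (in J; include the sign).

-5130 J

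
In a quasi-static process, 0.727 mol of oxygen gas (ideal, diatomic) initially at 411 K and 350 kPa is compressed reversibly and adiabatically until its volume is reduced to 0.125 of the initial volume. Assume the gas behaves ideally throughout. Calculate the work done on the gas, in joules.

8060 J

V₁ = nRT₁/P₁ = 0.727×8.314×411/350 = 7.10 L.
Adiabatic: TV^(γ−1) = const ⇒ T₂ = 411×(8.00)^0.400 = 944 K; PV^γ = const ⇒ P₂ = 6430 kPa.
ΔU = nCvΔT = 0.727×20.8×(944−411) = 8060 J.
Q = 0 for an adiabatic process, so W = −ΔU = -8060 J.
Work done on the gas = −W_by = 8060 J.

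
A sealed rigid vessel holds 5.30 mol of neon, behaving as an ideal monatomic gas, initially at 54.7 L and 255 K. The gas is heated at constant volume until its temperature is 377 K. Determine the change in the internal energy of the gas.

P₁ = nRT₁/V₁ = 5.30×8.314×255/54.7 = 205 kPa.
Isochoric: V stays 54.7 L; P/T = const ⇒ T₂ = 377 K, P₂ = 304 kPa.
For an ideal gas ΔU = nCvΔT with Cv = (3/2)R = 12.5 J/(mol·K).
ΔU = 5.30×12.5×(377−255) = 8060 J.

8060 J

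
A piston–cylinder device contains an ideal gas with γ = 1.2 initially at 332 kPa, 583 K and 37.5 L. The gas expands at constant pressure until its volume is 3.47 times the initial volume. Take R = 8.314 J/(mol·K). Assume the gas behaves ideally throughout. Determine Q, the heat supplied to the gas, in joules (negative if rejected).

185000 J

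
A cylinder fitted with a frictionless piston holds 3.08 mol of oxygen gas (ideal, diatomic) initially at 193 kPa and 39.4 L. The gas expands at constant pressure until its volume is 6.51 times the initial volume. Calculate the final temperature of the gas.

1930 K

T₁ = P₁V₁/(nR) = 193×39.4/(3.08×8.314) = 297 K.
Isobaric: P stays 193 kPa; V/T = const ⇒ T₂ = 1930 K, V₂ = 256 L.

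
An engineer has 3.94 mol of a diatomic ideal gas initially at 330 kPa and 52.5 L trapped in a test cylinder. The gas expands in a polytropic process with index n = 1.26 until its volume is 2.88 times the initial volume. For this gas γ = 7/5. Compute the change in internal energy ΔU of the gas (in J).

T₁ = P₁V₁/(nR) = 330×52.5/(3.94×8.314) = 529 K.
Polytropic n=1.26: T₂ = T₁(V₁/V₂)^(n−1) = 529×(0.347)^0.26 = 402 K; P₂ = P₁(V₁/V₂)^n = 87.0 kPa.
For an ideal gas ΔU = nCvΔT with Cv = (5/2)R = 20.8 J/(mol·K).
ΔU = 3.94×20.8×(402−529) = -10400 J.

-10400 J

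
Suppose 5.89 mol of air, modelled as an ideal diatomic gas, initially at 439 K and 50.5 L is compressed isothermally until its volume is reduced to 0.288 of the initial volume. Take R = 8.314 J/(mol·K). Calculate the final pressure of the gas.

1480 kPa

P₁ = nRT₁/V₁ = 5.89×8.314×439/50.5 = 426 kPa.
Isothermal: T stays 439 K; PV = const ⇒ V₂ = 14.5 L, P₂ = 1480 kPa.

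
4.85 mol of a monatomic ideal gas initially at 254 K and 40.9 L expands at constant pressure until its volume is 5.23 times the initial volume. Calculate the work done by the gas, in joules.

43300 J

P₁ = nRT₁/V₁ = 4.85×8.314×254/40.9 = 250 kPa.
Isobaric: P stays 250 kPa; V/T = const ⇒ T₂ = 1330 K, V₂ = 214 L.
W = PΔV = 250×(214−40.9) kPa·L = 43300 J.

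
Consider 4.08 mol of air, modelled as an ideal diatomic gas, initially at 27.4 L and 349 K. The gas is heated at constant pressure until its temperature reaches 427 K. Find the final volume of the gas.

P₁ = nRT₁/V₁ = 4.08×8.314×349/27.4 = 432 kPa.
Isobaric: P stays 432 kPa; V/T = const ⇒ T₂ = 427 K, V₂ = 33.5 L.

33.5 L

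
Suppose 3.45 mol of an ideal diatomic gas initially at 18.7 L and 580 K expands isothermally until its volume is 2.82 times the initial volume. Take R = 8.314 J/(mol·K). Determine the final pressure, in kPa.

P₁ = nRT₁/V₁ = 3.45×8.314×580/18.7 = 890 kPa.
Isothermal: T stays 580 K; PV = const ⇒ V₂ = 52.7 L, P₂ = 315 kPa.

315 kPa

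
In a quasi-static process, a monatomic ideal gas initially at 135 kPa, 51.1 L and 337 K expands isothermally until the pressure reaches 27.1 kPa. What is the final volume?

255 L

Isothermal: T stays 337 K; PV = const ⇒ V₂ = 255 L, P₂ = 27.1 kPa.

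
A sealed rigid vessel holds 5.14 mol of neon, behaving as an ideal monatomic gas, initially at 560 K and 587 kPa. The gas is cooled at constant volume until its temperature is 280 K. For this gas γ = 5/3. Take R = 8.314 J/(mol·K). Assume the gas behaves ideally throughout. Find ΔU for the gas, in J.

V₁ = nRT₁/P₁ = 5.14×8.314×560/587 = 40.8 L.
Isochoric: V stays 40.8 L; P/T = const ⇒ T₂ = 280 K, P₂ = 294 kPa.
For an ideal gas ΔU = nCvΔT with Cv = (3/2)R = 12.5 J/(mol·K).
ΔU = 5.14×12.5×(280−560) = -17900 J.

-17900 J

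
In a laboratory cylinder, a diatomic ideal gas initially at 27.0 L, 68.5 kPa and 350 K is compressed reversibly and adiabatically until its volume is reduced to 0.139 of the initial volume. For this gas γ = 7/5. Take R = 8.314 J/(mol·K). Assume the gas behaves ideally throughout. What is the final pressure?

Adiabatic: TV^(γ−1) = const ⇒ T₂ = 350×(7.19)^0.400 = 771 K; PV^γ = const ⇒ P₂ = 1090 kPa.

1090 kPa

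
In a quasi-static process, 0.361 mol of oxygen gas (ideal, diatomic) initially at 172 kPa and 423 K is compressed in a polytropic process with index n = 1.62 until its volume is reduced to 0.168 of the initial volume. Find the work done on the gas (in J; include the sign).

4140 J

V₁ = nRT₁/P₁ = 0.361×8.314×423/172 = 7.38 L.
Polytropic n=1.62: T₂ = T₁(V₁/V₂)^(n−1) = 423×(5.95)^0.62 = 1280 K; P₂ = P₁(V₁/V₂)^n = 3090 kPa.
W = (P₁V₁−P₂V₂)/(n−1) = (172×7.38−3090×1.24)/0.62 = -4140 J.
Work done on the gas = −W_by = 4140 J.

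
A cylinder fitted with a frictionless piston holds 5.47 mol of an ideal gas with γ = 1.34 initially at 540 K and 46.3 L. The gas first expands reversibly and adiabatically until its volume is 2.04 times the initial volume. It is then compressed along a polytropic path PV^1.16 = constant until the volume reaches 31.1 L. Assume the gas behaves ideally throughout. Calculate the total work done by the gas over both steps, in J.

-7880 J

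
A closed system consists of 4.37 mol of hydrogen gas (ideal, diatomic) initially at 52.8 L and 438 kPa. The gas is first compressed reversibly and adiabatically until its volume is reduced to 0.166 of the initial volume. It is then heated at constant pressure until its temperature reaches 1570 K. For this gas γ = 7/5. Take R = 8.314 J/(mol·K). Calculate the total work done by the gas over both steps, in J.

-51200 J

T₁ = P₁V₁/(nR) = 438×52.8/(4.37×8.314) = 637 K.
Step 1 — Adiabatic: TV^(γ−1) = const ⇒ T₂ = 637×(6.02)^0.400 = 1310 K; PV^γ = const ⇒ P₂ = 5410 kPa.
ΔU = nCvΔT = 4.37×20.8×(1310−637) = 60800 J.
Q = 0 for an adiabatic process, so W = −ΔU = -60800 J.
State after step 1: P = 5410 kPa, V = 8.76 L, T = 1310 K.
Step 2 — Isobaric: P stays 5410 kPa; V/T = const ⇒ T₂ = 1570 K, V₂ = 10.5 L.
W = PΔV = 5410×(10.5−8.76) kPa·L = 9610 J.
ΔU = nCvΔT = 4.37×20.8×(1570−1310) = 24000 J.
Q = ΔU + W = nCpΔT = 33600 J.
Net over both steps: W = -51200 J, Q = 33600 J, ΔU = 84800 J.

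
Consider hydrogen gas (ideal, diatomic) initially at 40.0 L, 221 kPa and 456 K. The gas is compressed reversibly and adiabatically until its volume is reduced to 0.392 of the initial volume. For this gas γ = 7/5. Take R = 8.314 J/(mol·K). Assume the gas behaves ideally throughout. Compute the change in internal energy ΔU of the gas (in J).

10000 J

n = P₁V₁/(RT₁) = 221×40.0/(8.314×456) = 2.33 mol.
Adiabatic: TV^(γ−1) = const ⇒ T₂ = 456×(2.55)^0.400 = 663 K; PV^γ = const ⇒ P₂ = 820 kPa.
For an ideal gas ΔU = nCvΔT with Cv = (5/2)R = 20.8 J/(mol·K).
ΔU = 2.33×20.8×(663−456) = 10000 J.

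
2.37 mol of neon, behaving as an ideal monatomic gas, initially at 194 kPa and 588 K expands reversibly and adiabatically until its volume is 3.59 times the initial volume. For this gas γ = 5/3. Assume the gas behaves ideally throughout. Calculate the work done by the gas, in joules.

9970 J

V₁ = nRT₁/P₁ = 2.37×8.314×588/194 = 59.7 L.
Adiabatic: TV^(γ−1) = const ⇒ T₂ = 588×(0.279)^0.667 = 251 K; PV^γ = const ⇒ P₂ = 23.0 kPa.
ΔU = nCvΔT = 2.37×12.5×(251−588) = -9970 J.
Q = 0 for an adiabatic process, so W = −ΔU = 9970 J.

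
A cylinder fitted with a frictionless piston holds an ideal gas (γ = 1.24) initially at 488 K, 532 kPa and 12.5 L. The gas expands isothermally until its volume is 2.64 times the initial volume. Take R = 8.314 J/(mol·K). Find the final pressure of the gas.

Isothermal: T stays 488 K; PV = const ⇒ V₂ = 33.0 L, P₂ = 202 kPa.

202 kPa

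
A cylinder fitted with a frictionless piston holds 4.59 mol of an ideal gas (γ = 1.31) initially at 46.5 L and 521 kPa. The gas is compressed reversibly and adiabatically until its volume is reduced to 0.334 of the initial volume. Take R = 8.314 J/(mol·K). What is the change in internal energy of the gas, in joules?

31600 J

T₁ = P₁V₁/(nR) = 521×46.5/(4.59×8.314) = 635 K.
Adiabatic: TV^(γ−1) = const ⇒ T₂ = 635×(2.99)^0.310 = 892 K; PV^γ = const ⇒ P₂ = 2190 kPa.
For an ideal gas ΔU = nCvΔT with Cv = R/(γ−1) = 26.8 J/(mol·K).
ΔU = 4.59×26.8×(892−635) = 31600 J.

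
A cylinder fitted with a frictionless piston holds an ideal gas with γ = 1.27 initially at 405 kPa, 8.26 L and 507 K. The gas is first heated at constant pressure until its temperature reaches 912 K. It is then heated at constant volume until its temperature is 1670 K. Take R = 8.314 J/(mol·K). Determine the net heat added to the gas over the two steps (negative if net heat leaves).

31100 J

n = P₁V₁/(RT₁) = 405×8.26/(8.314×507) = 0.794 mol.
Step 1 — Isobaric: P stays 405 kPa; V/T = const ⇒ T₂ = 912 K, V₂ = 14.9 L.
W = PΔV = 405×(14.9−8.26) kPa·L = 2670 J.
ΔU = nCvΔT = 0.794×30.8×(912−507) = 9900 J.
Q = ΔU + W = nCpΔT = 12600 J.
State after step 1: P = 405 kPa, V = 14.9 L, T = 912 K.
Step 2 — Isochoric: V stays 14.9 L; P/T = const ⇒ T₂ = 1670 K, P₂ = 742 kPa.
W = 0 (no volume change).
ΔU = nCvΔT = 0.794×30.8×(1670−912) = 18500 J.
Q = ΔU = 18500 J.
Net over both steps: W = 2670 J, Q = 31100 J, ΔU = 28400 J.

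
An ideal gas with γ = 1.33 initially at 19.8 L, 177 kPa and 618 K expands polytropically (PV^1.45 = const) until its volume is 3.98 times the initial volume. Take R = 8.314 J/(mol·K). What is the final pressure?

23.9 kPa

Polytropic n=1.45: T₂ = T₁(V₁/V₂)^(n−1) = 618×(0.251)^0.45 = 332 K; P₂ = P₁(V₁/V₂)^n = 23.9 kPa.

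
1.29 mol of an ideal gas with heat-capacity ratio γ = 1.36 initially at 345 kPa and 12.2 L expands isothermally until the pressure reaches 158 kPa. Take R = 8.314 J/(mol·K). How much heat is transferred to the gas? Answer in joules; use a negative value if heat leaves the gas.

T₁ = P₁V₁/(nR) = 345×12.2/(1.29×8.314) = 392 K.
Isothermal: T stays 392 K; PV = const ⇒ V₂ = 26.6 L, P₂ = 158 kPa.
ΔU = 0 (ideal gas, T constant).
W = nRT ln(V₂/V₁) = 1.29×8.314×392×ln(2.18) = 3290 J.
Q = ΔU + W = 3290 J.

3290 J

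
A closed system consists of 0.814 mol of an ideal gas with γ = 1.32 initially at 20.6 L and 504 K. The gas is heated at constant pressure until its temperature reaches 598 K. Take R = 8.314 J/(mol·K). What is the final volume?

P₁ = nRT₁/V₁ = 0.814×8.314×504/20.6 = 166 kPa.
Isobaric: P stays 166 kPa; V/T = const ⇒ T₂ = 598 K, V₂ = 24.4 L.

24.4 L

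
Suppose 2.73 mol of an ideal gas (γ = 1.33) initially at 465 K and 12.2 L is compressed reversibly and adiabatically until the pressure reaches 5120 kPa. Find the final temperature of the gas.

723 K

P₁ = nRT₁/V₁ = 2.73×8.314×465/12.2 = 865 kPa.
Adiabatic: T₂/T₁ = (P₂/P₁)^((γ−1)/γ) ⇒ T₂ = 465×(5.92)^0.248 = 723 K; V₂ = 3.20 L.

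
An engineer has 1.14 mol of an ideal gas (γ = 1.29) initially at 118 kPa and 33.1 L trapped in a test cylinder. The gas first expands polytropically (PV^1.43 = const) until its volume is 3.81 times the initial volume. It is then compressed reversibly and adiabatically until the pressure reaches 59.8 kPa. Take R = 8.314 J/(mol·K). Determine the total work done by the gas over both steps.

T₁ = P₁V₁/(nR) = 118×33.1/(1.14×8.314) = 412 K.
Step 1 — Polytropic n=1.43: T₂ = T₁(V₁/V₂)^(n−1) = 412×(0.262)^0.43 = 232 K; P₂ = P₁(V₁/V₂)^n = 17.4 kPa.
W = (P₁V₁−P₂V₂)/(n−1) = (118×33.1−17.4×126)/0.43 = 3970 J.
ΔU = nCvΔT = 1.14×28.7×(232−412) = -5890 J.
Q = ΔU + W = -1920 J.
State after step 1: P = 17.4 kPa, V = 126 L, T = 232 K.
Step 2 — Adiabatic: T₂/T₁ = (P₂/P₁)^((γ−1)/γ) ⇒ T₂ = 232×(3.43)^0.225 = 306 K; V₂ = 48.5 L.
ΔU = nCvΔT = 1.14×28.7×(306−232) = 2420 J.
Q = 0 for an adiabatic process, so W = −ΔU = -2420 J.
Net over both steps: W = 1550 J, Q = -1920 J, ΔU = -3470 J.

1550 J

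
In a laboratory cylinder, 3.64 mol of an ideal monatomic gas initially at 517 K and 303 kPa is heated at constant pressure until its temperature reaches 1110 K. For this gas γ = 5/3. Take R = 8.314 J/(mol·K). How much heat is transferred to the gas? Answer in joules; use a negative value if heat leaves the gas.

44900 J

V₁ = nRT₁/P₁ = 3.64×8.314×517/303 = 51.6 L.
Isobaric: P stays 303 kPa; V/T = const ⇒ T₂ = 1110 K, V₂ = 111 L.
W = PΔV = 303×(111−51.6) kPa·L = 17900 J.
ΔU = nCvΔT = 3.64×12.5×(1110−517) = 26900 J.
Q = ΔU + W = nCpΔT = 44900 J.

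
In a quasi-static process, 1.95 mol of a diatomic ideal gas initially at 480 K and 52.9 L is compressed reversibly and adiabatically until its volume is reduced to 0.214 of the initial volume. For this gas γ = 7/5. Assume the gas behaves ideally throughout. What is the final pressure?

P₁ = nRT₁/V₁ = 1.95×8.314×480/52.9 = 147 kPa.
Adiabatic: TV^(γ−1) = const ⇒ T₂ = 480×(4.67)^0.400 = 889 K; PV^γ = const ⇒ P₂ = 1270 kPa.

1270 kPa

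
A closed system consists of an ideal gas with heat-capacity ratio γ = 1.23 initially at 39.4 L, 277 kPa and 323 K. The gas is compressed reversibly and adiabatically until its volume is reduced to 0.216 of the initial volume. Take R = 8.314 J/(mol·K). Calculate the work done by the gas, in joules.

-20100 J

n = P₁V₁/(RT₁) = 277×39.4/(8.314×323) = 4.06 mol.
Adiabatic: TV^(γ−1) = const ⇒ T₂ = 323×(4.63)^0.230 = 459 K; PV^γ = const ⇒ P₂ = 1820 kPa.
ΔU = nCvΔT = 4.06×36.1×(459−323) = 20100 J.
Q = 0 for an adiabatic process, so W = −ΔU = -20100 J.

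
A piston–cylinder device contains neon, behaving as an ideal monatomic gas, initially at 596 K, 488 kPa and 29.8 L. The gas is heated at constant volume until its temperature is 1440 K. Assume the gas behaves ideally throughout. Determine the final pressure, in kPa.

1180 kPa

Isochoric: V stays 29.8 L; P/T = const ⇒ T₂ = 1440 K, P₂ = 1180 kPa.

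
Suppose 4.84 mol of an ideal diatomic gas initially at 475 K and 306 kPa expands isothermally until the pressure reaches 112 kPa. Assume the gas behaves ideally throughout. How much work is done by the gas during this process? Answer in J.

V₁ = nRT₁/P₁ = 4.84×8.314×475/306 = 62.5 L.
Isothermal: T stays 475 K; PV = const ⇒ V₂ = 171 L, P₂ = 112 kPa.
W = nRT ln(V₂/V₁) = 4.84×8.314×475×ln(2.73) = 19200 J.

19200 J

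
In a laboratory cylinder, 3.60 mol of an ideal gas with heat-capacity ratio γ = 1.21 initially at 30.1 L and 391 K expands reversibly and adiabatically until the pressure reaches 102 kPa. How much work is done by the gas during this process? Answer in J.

11500 J

P₁ = nRT₁/V₁ = 3.60×8.314×391/30.1 = 389 kPa.
Adiabatic: T₂/T₁ = (P₂/P₁)^((γ−1)/γ) ⇒ T₂ = 391×(0.262)^0.174 = 310 K; V₂ = 91.0 L.
ΔU = nCvΔT = 3.60×39.6×(310−391) = -11500 J.
Q = 0 for an adiabatic process, so W = −ΔU = 11500 J.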